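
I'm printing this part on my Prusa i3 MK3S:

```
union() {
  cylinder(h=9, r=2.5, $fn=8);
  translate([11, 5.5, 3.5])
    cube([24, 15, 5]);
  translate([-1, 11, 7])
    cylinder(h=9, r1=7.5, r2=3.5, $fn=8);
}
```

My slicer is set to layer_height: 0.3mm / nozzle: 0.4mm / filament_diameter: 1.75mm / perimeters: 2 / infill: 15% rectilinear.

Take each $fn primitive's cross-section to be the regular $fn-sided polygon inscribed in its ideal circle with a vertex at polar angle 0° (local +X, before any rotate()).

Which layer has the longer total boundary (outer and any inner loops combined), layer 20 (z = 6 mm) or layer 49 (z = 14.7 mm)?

Layer 20 (z = 6): the r=2.5 cylinder gives a regular 8-gon of circumradius 2.5 (constant along its height) (perimeter = 2·8·2.500·sin(180°/8) = 15.31 mm); the cube at (11, 5.5) (footprint 24×15) is included at this height (perimeter 78.00 mm); the cone at (-1, 11) is not intersected at this z (z outside [7, 16]); Combining (union): the 2 present regions are separate (no shared area or edge), so areas and boundary lengths simply add and each stays a separate island — boundary = 93.31 mm. So its perimeter = 93.31 mm. Layer 49 (z = 14.7): the cylinder does not reach this height (z outside [0, 9]); the cube at (11, 5.5) is absent (z outside [3.5, 8.5]); the cone at (-1, 11): at t=0.856 of its height the radius interpolates to r₁+(r₂−r₁)t = 4.078, giving a regular 8-gon of that circumradius (perimeter = 2·8·4.078·sin(180°/8) = 24.97 mm); Merging all regions: only the cone at (-1, 11) is present, so the union is just that shape — boundary = 24.97 mm. So its perimeter = 24.97 mm. Layer 20 is larger (93.31 vs 24.97 mm).

layer 20 (z = 6 mm)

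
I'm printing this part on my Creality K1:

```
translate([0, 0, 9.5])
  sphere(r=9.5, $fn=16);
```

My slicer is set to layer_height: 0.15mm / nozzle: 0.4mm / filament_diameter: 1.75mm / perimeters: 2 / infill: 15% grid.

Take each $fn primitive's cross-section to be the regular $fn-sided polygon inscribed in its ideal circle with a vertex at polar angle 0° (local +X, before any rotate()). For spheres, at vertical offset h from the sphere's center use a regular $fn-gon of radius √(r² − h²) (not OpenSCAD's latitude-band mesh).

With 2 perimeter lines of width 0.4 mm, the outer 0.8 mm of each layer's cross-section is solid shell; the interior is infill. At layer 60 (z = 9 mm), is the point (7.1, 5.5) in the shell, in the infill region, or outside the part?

At z = 9 mm: the r=9.5 sphere slices to a regular 16-gon of circumradius 9.487 (√(r²−h²) with h=0.5 from center). Overall, the cross-section is a single solid region. The nearest boundary edge runs (8.76, 3.63)→(6.71, 6.71); distance from the point to it = 0.35 mm. The point is inside the cross-section, 0.35 mm from the nearest boundary — within the 0.8 mm shell band (2 × 0.4).

shell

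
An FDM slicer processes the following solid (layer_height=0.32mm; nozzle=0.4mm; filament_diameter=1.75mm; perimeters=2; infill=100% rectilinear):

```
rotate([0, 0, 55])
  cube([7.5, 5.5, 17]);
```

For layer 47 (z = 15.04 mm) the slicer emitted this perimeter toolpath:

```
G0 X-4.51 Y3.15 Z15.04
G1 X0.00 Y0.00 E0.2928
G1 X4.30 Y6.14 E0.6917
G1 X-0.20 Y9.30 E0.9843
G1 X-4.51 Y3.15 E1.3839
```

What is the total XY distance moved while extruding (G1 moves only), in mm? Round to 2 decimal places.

26.01 mm

Sum the Euclidean lengths of each G1 segment: total = 26.01 mm.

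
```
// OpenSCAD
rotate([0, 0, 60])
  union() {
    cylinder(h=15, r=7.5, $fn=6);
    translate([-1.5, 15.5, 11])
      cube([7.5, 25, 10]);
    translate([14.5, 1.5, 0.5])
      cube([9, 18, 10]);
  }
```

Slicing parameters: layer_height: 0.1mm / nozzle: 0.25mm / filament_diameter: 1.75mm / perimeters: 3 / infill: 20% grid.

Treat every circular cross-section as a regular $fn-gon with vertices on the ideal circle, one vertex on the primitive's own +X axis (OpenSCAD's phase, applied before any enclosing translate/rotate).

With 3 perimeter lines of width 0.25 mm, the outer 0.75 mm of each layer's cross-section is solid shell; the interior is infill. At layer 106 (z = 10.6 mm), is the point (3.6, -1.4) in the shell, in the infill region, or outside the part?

At z = 10.6 mm: the cylinder: section is a regular 6-gon, circumradius r=7.5; the cube at (-1.5, 15.5) is absent (z outside [11, 21]); the cube at (14.5, 1.5) does not reach this height (z outside [0.5, 10.5]); Merging all regions: only the r=7.5 cylinder is present, so the union is just that shape — 1 connected region; (whole slice rotated 60° about Z — lengths, areas and connectivity unchanged). Overall, the cross-section is a single solid region. Undo the 60° rotation: the query point maps to (0.588, -3.818) in the un-rotated model frame. The nearest boundary edge runs (-3.75, -6.50)→(3.75, -6.50); distance from the point to it = 2.68 mm. The point is inside the cross-section and 2.68 mm from the nearest boundary — more than the 0.75 mm shell width (3 × 0.25), so it's in the infill interior.

infill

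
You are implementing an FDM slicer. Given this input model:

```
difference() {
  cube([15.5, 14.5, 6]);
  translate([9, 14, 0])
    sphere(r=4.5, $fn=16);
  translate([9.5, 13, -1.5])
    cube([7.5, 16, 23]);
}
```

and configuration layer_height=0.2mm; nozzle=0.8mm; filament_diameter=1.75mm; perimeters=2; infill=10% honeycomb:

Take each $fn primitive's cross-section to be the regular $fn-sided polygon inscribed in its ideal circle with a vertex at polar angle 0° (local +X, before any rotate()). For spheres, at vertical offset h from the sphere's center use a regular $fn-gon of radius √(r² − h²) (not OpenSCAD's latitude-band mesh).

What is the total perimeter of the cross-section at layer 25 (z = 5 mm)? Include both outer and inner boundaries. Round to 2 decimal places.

60.00 mm

At z = 5 mm: the cube is present — its section is the full 15.5×14.5 rectangle (perimeter 60.00 mm); the sphere at (9, 14) is absent (|z−center|=5.000 > r=4.5); the cube at (9.5, 13) (footprint 7.5×16) is included at this height (perimeter 47.00 mm); Subtracting the remaining from the first: starting from the 15.5×14.5 cube, the 7.5×16 cube at (9.5, 13) partially overlaps it — only the 9.00 mm² overlap (of its 120.00 mm²) is removed, clipping the outline — boundary = 60.00 mm. Overall, the cross-section is a single solid region. Total boundary length (outer) = 60.00 mm.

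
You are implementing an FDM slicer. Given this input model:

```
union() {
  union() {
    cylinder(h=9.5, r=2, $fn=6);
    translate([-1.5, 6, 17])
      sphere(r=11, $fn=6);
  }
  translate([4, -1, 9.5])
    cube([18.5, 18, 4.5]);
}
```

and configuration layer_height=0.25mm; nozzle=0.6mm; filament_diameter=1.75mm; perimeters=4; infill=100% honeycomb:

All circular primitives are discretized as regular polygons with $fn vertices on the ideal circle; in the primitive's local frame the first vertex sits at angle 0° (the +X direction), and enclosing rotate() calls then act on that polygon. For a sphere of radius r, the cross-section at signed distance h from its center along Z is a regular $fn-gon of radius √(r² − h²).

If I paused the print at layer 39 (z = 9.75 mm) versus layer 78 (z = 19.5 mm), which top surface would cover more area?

layer 39 (z = 9.75 mm)

Layer 39 (z = 9.75): the cylinder is not intersected at this z (z outside [0, 9.5]); the r=11 sphere at (-1.5, 6) slices to a regular 6-gon of circumradius 8.273 (√(r²−h²) with h=7.25 from center) (area = (6/2)·8.273²·sin(360°/6) = 177.81 mm²); Taking the union: only the r=11 sphere at (-1.5, 6) is present, so the union is just that shape — area = 177.81 mm²; the cube at (4, -1) is present — its section is the full 18.5×18 rectangle (area 333.00 mm²); Merging all regions: the regions partially overlap — summed areas 510.81 mm² minus the doubly-counted overlap 13.32 mm² gives 497.49 mm² — area = 497.49 mm². So its area = 497.49 mm². Layer 78 (z = 19.5): the cylinder is absent (z outside [0, 9.5]); the r=11 sphere at (-1.5, 6) contributes a regular 6-gon of circumradius √(11²−2.5²) = 10.712 (area = (6/2)·10.712²·sin(360°/6) = 298.13 mm²); Taking the union: only the r=11 sphere at (-1.5, 6) is present, so the union is just that shape — area = 298.13 mm²; the cube at (4, -1) does not reach this height (z outside [9.5, 14]); Combining (union): only the result so far is present, so the union is just that shape — area = 298.13 mm². So its area = 298.13 mm². Layer 39 is larger (497.49 vs 298.13 mm²).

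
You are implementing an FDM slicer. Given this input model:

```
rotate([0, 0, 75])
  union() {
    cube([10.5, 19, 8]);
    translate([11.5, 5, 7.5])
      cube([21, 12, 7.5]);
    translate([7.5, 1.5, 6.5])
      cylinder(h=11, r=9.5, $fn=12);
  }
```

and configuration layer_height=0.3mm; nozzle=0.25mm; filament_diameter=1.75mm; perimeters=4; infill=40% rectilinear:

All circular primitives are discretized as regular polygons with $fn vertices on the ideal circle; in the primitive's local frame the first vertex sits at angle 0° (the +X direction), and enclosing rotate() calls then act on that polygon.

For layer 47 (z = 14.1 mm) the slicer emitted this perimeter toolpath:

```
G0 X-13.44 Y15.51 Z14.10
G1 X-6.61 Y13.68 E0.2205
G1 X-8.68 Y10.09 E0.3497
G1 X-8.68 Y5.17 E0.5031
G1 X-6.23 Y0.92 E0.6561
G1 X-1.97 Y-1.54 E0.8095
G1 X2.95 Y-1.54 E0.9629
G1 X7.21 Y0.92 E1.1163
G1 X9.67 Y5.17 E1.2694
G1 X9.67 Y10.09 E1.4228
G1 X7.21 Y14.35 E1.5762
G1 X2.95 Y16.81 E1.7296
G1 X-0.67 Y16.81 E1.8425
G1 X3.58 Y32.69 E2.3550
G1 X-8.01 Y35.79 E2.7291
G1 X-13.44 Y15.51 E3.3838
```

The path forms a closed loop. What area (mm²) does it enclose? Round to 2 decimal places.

508.40 mm²

Apply the shoelace formula to the sequence of (X, Y) vertices; enclosed area = 508.40 mm².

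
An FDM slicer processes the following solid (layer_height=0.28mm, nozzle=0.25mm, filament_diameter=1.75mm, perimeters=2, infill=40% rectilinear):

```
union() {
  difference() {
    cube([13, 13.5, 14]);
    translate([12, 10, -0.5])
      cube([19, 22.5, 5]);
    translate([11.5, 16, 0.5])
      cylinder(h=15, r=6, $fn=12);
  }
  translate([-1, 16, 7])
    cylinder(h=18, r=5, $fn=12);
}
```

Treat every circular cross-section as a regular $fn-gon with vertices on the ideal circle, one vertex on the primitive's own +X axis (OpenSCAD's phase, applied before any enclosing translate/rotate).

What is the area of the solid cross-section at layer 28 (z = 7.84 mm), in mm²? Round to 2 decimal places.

At z = 7.84 mm: the cube (footprint 13×13.5) is included at this height (area 175.50 mm²); the cube at (12, 10) is not intersected at this z (z outside [-0.5, 4.5]); the r=6 cylinder at (11.5, 16) contributes a regular 12-gon of circumradius 6 (area = (12/2)·6.000²·sin(360°/12) = 108.00 mm²); Subtracting the remaining from the first: starting from the 13×13.5 cube (175.50 mm²), the r=6 cylinder at (11.5, 16) partially overlaps it — only the 17.79 mm² overlap (of its 108.00 mm²) is removed, clipping the outline — area = 157.71 mm²; the cylinder at (-1, 16): section is a regular 12-gon, circumradius r=5 (area = (12/2)·5.000²·sin(360°/12) = 75.00 mm²); Taking the union: the regions partially overlap — summed areas 232.71 mm² minus the doubly-counted overlap 4.72 mm² gives 227.99 mm² — area = 227.99 mm². Overall, the cross-section is a single solid region. Net area = 227.99 mm².

227.99 mm²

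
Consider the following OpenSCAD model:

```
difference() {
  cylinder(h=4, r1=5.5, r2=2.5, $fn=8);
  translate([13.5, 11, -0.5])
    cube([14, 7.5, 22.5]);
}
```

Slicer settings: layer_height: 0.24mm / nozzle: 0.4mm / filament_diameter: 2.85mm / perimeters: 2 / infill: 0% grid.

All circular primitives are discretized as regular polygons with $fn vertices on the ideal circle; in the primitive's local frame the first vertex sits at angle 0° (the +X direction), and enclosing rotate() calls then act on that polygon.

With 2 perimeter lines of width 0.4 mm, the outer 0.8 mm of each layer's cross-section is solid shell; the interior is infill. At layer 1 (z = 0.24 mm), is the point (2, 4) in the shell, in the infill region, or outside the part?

At z = 0.24 mm: the cone: at t=0.060 of its height the radius interpolates to r₁+(r₂−r₁)t = 5.320, giving a regular 8-gon of that circumradius; the cube at (13.5, 11) (footprint 14×7.5) is included at this height; After the difference (first − rest): starting from the cone, the 14×7.5 cube at (13.5, 11) misses the remaining region (no effect) — 1 connected region. Overall, the cross-section is a single solid region. The nearest boundary edge runs (0.00, 5.32)→(3.76, 3.76); distance from the point to it = 0.45 mm. The point is inside the cross-section, 0.45 mm from the nearest boundary — within the 0.8 mm shell band (2 × 0.4).

shell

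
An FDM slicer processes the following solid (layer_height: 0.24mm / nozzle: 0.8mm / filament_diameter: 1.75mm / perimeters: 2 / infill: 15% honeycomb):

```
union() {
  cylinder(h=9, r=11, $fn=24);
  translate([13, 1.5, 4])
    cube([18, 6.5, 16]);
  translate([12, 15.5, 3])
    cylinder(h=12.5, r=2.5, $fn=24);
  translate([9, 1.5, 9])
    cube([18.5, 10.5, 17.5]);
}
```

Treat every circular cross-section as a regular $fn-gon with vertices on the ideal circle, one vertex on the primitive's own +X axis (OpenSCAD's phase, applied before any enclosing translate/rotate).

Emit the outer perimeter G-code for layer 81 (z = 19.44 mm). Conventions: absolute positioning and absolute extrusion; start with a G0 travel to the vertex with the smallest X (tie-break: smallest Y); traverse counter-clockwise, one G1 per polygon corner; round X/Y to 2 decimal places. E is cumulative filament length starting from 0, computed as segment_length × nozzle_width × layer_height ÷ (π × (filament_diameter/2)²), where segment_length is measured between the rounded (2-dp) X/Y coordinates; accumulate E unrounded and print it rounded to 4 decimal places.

G0 X9.00 Y1.50 Z19.44
G1 X31.00 Y1.50 E1.7561
G1 X31.00 Y8.00 E2.2750
G1 X27.50 Y8.00 E2.5544
G1 X27.50 Y12.00 E2.8737
G1 X9.00 Y12.00 E4.3504
G1 X9.00 Y1.50 E5.1886

At z = 19.44 mm: the cylinder does not reach this height (z outside [0, 9]); the cube at (13, 1.5) is present — its section is the full 18×6.5 rectangle; the cylinder at (12, 15.5) is absent (z outside [3, 15.5]); the 18.5×10.5 cube at (9, 1.5) contributes its full rectangle; Merging all regions: the regions partially overlap (shared area 94.25 mm²), so overlapping operands fuse into one piece — 1 connected region. The outline is a single polygon with 6 vertices. Extrusion per mm of travel: 0.8 × 0.24 / (π × 0.875²) = 0.079824. Accumulating E over each segment gives final E = 5.1886.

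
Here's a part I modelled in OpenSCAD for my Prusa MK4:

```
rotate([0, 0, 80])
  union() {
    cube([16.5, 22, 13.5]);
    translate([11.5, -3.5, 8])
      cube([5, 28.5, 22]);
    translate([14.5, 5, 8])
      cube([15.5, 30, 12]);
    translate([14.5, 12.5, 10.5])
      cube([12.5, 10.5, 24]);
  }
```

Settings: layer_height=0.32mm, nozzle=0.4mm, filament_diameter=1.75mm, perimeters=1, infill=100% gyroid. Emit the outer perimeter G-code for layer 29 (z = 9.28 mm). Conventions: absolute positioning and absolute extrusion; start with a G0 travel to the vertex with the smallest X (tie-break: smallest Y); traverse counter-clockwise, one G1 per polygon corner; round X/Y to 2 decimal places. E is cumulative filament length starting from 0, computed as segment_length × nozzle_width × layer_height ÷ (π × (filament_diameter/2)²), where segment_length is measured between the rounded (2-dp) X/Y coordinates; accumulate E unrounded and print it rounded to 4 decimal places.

At z = 9.28 mm: the 16.5×22 cube contributes its full rectangle; the 5×28.5 cube at (11.5, -3.5) contributes its full rectangle; the 15.5×30 cube at (14.5, 5) contributes its full rectangle; the cube at (14.5, 12.5) does not reach this height (z outside [10.5, 34.5]); Merging all regions: the regions partially overlap (shared area 150.00 mm²), so overlapping operands fuse into one piece — 1 connected region; (whole slice rotated 80° about Z — lengths, areas and connectivity unchanged). The outline is a single polygon with 12 vertices. Extrusion per mm of travel: 0.4 × 0.32 / (π × 0.875²) = 0.053216. Accumulating E over each segment gives final E = 7.2904.

G0 X-31.95 Y20.36 Z9.28
G1 X-22.10 Y18.62 E0.5323
G1 X-22.62 Y15.67 E0.6917
G1 X-19.67 Y15.15 E0.8511
G1 X-21.67 Y3.82 E1.4634
G1 X0.00 Y0.00 E2.6343
G1 X2.00 Y11.33 E3.2466
G1 X5.44 Y10.72 E3.4325
G1 X6.31 Y15.64 E3.6984
G1 X-2.06 Y17.12 E4.1507
G1 X0.29 Y30.41 E4.8690
G1 X-29.26 Y35.62 E6.4658
G1 X-31.95 Y20.36 E7.2904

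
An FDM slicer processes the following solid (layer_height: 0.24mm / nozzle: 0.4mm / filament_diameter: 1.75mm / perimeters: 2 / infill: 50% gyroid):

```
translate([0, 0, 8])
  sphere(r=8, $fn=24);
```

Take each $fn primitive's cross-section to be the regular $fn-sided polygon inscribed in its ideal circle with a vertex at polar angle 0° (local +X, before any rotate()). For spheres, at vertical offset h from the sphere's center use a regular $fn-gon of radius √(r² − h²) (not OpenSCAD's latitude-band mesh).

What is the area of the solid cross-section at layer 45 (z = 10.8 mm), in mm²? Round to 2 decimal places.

174.42 mm²

At z = 10.8 mm: the r=8 sphere contributes a regular 24-gon of circumradius √(8²−2.8²) = 7.494 (area = (24/2)·7.494²·sin(360°/24) = 174.42 mm²). Overall, the cross-section is a single solid region. Net area = 174.42 mm².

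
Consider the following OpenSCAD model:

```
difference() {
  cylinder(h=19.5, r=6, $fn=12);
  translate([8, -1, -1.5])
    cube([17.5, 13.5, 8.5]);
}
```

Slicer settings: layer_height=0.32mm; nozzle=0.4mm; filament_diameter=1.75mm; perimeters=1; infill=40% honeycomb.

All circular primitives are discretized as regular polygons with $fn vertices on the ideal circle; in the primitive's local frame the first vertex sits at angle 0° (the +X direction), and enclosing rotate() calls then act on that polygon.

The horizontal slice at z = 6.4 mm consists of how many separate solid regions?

At z = 6.4 mm: the r=6 cylinder contributes a regular 12-gon of circumradius 6; the 17.5×13.5 cube at (8, -1) contributes its full rectangle; Taking the first minus the rest: starting from the r=6 cylinder, the 17.5×13.5 cube at (8, -1) misses the remaining region (no effect) — 1 connected region. The result has 1 disconnected region.

1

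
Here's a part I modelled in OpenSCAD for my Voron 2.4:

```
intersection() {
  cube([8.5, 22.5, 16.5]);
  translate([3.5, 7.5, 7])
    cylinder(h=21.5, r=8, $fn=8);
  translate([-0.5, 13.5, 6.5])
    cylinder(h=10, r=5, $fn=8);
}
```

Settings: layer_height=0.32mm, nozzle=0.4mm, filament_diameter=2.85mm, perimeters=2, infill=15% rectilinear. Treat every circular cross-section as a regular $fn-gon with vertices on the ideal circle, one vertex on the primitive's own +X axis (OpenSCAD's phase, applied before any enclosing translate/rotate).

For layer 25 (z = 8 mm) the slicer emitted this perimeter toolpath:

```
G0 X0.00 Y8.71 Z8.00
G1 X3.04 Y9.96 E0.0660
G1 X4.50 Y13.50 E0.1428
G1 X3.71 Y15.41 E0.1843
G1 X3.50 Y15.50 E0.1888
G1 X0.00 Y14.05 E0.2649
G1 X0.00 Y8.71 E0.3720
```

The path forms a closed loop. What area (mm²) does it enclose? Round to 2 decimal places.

20.87 mm²

Apply the shoelace formula to the sequence of (X, Y) vertices; enclosed area = 20.87 mm².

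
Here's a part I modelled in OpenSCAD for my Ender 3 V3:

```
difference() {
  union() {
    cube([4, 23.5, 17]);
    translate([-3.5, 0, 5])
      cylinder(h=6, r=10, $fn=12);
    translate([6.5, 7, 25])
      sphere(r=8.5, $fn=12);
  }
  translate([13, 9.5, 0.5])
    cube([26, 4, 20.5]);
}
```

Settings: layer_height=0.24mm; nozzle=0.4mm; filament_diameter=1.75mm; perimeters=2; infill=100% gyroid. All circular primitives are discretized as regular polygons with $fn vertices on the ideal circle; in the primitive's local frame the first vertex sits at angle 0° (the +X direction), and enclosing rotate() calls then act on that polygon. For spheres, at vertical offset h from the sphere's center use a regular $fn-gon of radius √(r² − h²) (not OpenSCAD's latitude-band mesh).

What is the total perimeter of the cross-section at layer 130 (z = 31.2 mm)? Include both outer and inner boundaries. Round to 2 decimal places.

36.12 mm

At z = 31.2 mm: the cube does not reach this height (z outside [0, 17]); the cylinder at (-3.5, 0) is absent (z outside [5, 11]); the r=8.5 sphere at (6.5, 7) contributes a regular 12-gon of circumradius √(8.5²−6.2²) = 5.815 (perimeter = 2·12·5.815·sin(180°/12) = 36.12 mm); Merging all regions: only the r=8.5 sphere at (6.5, 7) is present, so the union is just that shape — boundary = 36.12 mm; the cube at (13, 9.5) does not reach this height (z outside [0.5, 21]); Subtracting the remaining from the first: none of the subtracted shapes is present at this height, so the result so far is unchanged — boundary = 36.12 mm. Overall, the cross-section is a single solid region. Total boundary length (outer) = 36.12 mm.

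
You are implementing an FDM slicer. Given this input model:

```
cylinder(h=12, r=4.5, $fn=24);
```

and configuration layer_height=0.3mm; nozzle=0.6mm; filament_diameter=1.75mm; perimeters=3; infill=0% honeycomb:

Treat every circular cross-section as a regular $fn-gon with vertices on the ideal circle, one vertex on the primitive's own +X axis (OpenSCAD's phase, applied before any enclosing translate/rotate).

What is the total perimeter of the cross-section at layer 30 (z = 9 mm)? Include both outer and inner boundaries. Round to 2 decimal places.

28.19 mm

At z = 9 mm: the r=4.5 cylinder gives a regular 24-gon of circumradius 4.5 (constant along its height) (perimeter = 2·24·4.500·sin(180°/24) = 28.19 mm). Overall, the cross-section is a single solid region. Total boundary length (outer) = 28.19 mm.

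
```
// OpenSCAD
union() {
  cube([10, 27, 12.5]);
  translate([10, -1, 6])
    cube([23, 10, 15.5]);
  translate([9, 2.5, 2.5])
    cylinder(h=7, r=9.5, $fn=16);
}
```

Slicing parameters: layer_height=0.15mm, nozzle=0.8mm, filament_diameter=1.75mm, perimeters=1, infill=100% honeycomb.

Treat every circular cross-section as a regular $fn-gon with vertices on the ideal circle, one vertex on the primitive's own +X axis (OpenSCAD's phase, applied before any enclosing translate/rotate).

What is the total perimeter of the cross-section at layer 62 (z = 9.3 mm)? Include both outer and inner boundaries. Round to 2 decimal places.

124.82 mm

At z = 9.3 mm: the cube (footprint 10×27) is included at this height (perimeter 74.00 mm); the 23×10 cube at (10, -1) contributes its full rectangle (perimeter 66.00 mm); the cylinder at (9, 2.5): section is a regular 16-gon, circumradius r=9.5 (perimeter = 2·16·9.500·sin(180°/16) = 59.31 mm); Taking the union: the regions partially overlap (shared area 180.50 mm²), so the edge portions inside another operand are dropped and the merged outline is re-measured after clipping — boundary = 124.82 mm. Overall, the cross-section is a single solid region. Total boundary length (outer) = 124.82 mm.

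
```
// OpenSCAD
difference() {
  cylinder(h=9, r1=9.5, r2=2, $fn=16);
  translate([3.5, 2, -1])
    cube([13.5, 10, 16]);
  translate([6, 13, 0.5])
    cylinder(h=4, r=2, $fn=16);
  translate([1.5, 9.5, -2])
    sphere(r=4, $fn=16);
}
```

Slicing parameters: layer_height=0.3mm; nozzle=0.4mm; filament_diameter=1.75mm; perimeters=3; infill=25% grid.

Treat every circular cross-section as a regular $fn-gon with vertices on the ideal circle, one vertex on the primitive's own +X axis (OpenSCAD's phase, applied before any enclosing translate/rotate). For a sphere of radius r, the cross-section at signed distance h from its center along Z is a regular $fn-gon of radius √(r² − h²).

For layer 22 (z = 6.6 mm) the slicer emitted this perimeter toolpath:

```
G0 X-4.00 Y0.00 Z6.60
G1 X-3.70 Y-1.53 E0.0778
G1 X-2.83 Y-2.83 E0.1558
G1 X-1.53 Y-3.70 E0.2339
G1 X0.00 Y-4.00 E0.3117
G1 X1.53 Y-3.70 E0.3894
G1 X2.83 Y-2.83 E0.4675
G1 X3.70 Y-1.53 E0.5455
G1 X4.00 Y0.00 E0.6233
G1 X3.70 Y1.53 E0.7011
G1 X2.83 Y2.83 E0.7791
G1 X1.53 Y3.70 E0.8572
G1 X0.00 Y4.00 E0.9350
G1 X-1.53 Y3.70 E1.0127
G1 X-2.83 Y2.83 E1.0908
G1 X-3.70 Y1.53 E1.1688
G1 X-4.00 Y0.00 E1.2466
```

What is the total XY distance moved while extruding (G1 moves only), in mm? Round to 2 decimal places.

Sum the Euclidean lengths of each G1 segment: total = 24.99 mm.

24.99 mm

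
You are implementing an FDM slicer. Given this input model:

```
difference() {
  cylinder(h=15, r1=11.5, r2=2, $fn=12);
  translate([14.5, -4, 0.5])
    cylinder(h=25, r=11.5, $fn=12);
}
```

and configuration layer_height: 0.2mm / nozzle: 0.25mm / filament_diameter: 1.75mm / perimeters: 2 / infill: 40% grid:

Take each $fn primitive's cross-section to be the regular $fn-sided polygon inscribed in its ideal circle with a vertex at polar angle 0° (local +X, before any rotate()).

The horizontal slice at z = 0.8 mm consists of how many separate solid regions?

At z = 0.8 mm: the cone (r1=11.5→r2=2) has section circumradius 10.993 here — a regular 12-gon; the r=11.5 cylinder at (14.5, -4) gives a regular 12-gon of circumradius 11.5 (constant along its height); Subtracting the remaining from the first: starting from the cone, the r=11.5 cylinder at (14.5, -4) partially overlaps it — only the 77.11 mm² overlap (of its 396.75 mm²) is removed, clipping the outline — 1 connected region. The result has 1 disconnected region.

1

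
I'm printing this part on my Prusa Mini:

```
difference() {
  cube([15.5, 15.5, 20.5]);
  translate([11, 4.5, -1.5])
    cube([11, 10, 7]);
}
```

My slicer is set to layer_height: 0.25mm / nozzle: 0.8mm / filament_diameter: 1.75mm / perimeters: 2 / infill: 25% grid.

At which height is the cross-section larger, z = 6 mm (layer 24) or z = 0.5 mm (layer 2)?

layer 24 (z = 6 mm)

Layer 24 (z = 6): the cube is present — its section is the full 15.5×15.5 rectangle (area 240.25 mm²); the cube at (11, 4.5) is absent (z outside [-1.5, 5.5]); After the difference (first − rest): none of the subtracted shapes is present at this height, so the 15.5×15.5 cube is unchanged — area = 240.25 mm². So its area = 240.25 mm². Layer 2 (z = 0.5): the 15.5×15.5 cube contributes its full rectangle (area 240.25 mm²); the 11×10 cube at (11, 4.5) contributes its full rectangle (area 110.00 mm²); After the difference (first − rest): starting from the 15.5×15.5 cube (240.25 mm²), the 11×10 cube at (11, 4.5) partially overlaps it — only the 45.00 mm² overlap (of its 110.00 mm²) is removed, clipping the outline — area = 195.25 mm². So its area = 195.25 mm². Layer 24 is larger (240.25 vs 195.25 mm²).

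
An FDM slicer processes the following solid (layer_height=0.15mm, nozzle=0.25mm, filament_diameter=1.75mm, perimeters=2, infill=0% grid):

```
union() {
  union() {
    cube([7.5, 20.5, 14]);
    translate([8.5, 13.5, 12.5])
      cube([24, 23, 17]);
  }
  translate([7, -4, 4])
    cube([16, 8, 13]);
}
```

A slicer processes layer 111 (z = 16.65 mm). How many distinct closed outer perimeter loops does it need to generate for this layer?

At z = 16.65 mm: the cube is absent (z outside [0, 14]); the cube at (8.5, 13.5) (footprint 24×23) is included at this height; Merging all regions: only the 24×23 cube at (8.5, 13.5) is present, so the union is just that shape — 1 connected region; the cube at (7, -4) is present — its section is the full 16×8 rectangle; Merging all regions: the 2 present regions are separate (no shared area or edge), so areas and boundary lengths simply add and each stays a separate island — 2 connected regions. The result has 2 disconnected regions.

2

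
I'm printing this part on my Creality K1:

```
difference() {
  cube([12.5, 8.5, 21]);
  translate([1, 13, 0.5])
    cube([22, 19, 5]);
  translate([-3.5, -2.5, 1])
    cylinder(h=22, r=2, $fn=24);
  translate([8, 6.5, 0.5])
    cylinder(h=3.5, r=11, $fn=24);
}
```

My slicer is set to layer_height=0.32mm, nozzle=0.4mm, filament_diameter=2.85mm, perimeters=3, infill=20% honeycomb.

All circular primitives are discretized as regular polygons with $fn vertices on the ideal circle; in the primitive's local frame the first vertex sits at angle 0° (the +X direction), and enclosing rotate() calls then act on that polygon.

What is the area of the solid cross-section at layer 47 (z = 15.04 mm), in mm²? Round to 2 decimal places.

At z = 15.04 mm: the cube is present — its section is the full 12.5×8.5 rectangle (area 106.25 mm²); the cube at (1, 13) is absent (z outside [0.5, 5.5]); the cylinder at (-3.5, -2.5): section is a regular 24-gon, circumradius r=2 (area = (24/2)·2.000²·sin(360°/24) = 12.42 mm²); the cylinder at (8, 6.5) is not intersected at this z (z outside [0.5, 4]); Taking the first minus the rest: starting from the 12.5×8.5 cube (106.25 mm²), the r=2 cylinder at (-3.5, -2.5) misses the remaining region (no effect) — area = 106.25 mm². Overall, the cross-section is a single solid region. Net area = 106.25 mm².

106.25 mm²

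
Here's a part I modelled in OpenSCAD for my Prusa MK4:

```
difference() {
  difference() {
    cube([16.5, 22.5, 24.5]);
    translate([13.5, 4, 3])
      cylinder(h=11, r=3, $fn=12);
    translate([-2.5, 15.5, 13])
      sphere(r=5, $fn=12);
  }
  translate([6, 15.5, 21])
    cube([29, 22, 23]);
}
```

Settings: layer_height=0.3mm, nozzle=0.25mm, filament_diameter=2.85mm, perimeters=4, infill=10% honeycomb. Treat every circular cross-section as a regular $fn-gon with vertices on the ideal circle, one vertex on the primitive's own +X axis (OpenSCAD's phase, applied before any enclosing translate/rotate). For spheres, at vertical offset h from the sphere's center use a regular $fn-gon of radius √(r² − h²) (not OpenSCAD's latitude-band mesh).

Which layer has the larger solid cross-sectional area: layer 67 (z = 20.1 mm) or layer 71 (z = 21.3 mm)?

Layer 67 (z = 20.1): the 16.5×22.5 cube contributes its full rectangle (area 371.25 mm²); the cylinder at (13.5, 4) is not intersected at this z (z outside [3, 14]); the sphere at (-2.5, 15.5) is absent (|z−center|=7.100 > r=5); After the difference (first − rest): none of the subtracted shapes is present at this height, so the 16.5×22.5 cube is unchanged — area = 371.25 mm²; the cube at (6, 15.5) is not intersected at this z (z outside [21, 44]); Subtracting the remaining from the first: none of the subtracted shapes is present at this height, so that combined region is unchanged — area = 371.25 mm². So its area = 371.25 mm². Layer 71 (z = 21.3): the cube (footprint 16.5×22.5) is included at this height (area 371.25 mm²); the cylinder at (13.5, 4) is not intersected at this z (z outside [3, 14]); the sphere at (-2.5, 15.5) does not reach this height (|z−center|=8.300 > r=5); Subtracting the remaining from the first: none of the subtracted shapes is present at this height, so the 16.5×22.5 cube is unchanged — area = 371.25 mm²; the cube at (6, 15.5) is present — its section is the full 29×22 rectangle (area 638.00 mm²); Subtracting the remaining from the first: starting from that combined region (371.25 mm²), the 29×22 cube at (6, 15.5) partially overlaps it — only the 73.50 mm² overlap (of its 638.00 mm²) is removed, clipping the outline — area = 297.75 mm². So its area = 297.75 mm². Layer 67 is larger (371.25 vs 297.75 mm²).

layer 67 (z = 20.1 mm)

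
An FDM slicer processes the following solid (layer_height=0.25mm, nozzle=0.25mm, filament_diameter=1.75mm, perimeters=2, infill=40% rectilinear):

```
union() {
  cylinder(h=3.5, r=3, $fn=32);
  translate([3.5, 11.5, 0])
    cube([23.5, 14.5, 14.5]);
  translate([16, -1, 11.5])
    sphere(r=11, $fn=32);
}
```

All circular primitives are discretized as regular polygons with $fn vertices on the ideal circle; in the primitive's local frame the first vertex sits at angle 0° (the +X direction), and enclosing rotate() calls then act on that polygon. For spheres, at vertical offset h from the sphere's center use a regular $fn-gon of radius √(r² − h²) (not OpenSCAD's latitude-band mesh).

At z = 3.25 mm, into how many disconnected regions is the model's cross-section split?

3

At z = 3.25 mm: the r=3 cylinder gives a regular 32-gon of circumradius 3 (constant along its height); the cube at (3.5, 11.5) (footprint 23.5×14.5) is included at this height; the r=11 sphere at (16, -1) contributes a regular 32-gon of circumradius √(11²−8.25²) = 7.276; Taking the union: the 3 present regions are separate (no shared area or edge), so areas and boundary lengths simply add and each stays a separate island — 3 connected regions. The result has 3 disconnected regions.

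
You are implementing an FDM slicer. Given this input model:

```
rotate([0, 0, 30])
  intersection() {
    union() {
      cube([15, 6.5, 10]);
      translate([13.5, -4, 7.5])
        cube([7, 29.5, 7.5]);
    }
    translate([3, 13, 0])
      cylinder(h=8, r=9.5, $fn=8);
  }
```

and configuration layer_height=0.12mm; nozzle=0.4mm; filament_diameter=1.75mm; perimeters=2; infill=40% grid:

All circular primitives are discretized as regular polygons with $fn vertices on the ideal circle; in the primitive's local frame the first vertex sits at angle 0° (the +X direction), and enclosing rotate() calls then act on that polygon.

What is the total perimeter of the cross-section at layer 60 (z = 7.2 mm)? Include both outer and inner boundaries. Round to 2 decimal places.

At z = 7.2 mm: the cube (footprint 15×6.5) is included at this height (perimeter 43.00 mm); the cube at (13.5, -4) is absent (z outside [7.5, 15]); Merging all regions: only the 15×6.5 cube is present, so the union is just that shape — boundary = 43.00 mm; the r=9.5 cylinder at (3, 13) gives a regular 8-gon of circumradius 9.5 (constant along its height) (perimeter = 2·8·9.500·sin(180°/8) = 58.17 mm); Keeping only the common overlap: the r=9.5 cylinder at (3, 13) partially overlaps that combined region; clipping to the common part keeps 17.95 mm² — boundary = 22.32 mm; (whole slice rotated 30° about Z — lengths, areas and connectivity unchanged). Overall, the cross-section is a single solid region. Total boundary length (outer) = 22.32 mm.

22.32 mm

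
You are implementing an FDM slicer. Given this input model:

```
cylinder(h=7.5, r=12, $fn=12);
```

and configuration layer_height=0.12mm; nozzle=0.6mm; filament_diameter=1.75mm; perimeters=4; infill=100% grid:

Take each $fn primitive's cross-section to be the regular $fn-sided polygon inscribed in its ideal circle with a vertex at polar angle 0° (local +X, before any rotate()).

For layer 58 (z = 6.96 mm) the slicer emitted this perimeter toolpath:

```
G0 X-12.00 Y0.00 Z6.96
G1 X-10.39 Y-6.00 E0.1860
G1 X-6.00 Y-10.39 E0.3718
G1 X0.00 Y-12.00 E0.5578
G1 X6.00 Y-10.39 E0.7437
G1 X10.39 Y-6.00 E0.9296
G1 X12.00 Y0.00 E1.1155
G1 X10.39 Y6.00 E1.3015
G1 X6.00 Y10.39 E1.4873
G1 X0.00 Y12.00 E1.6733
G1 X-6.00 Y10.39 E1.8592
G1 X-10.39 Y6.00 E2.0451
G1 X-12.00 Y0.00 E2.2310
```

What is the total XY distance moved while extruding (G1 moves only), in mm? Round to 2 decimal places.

74.53 mm

Sum the Euclidean lengths of each G1 segment: total = 74.53 mm.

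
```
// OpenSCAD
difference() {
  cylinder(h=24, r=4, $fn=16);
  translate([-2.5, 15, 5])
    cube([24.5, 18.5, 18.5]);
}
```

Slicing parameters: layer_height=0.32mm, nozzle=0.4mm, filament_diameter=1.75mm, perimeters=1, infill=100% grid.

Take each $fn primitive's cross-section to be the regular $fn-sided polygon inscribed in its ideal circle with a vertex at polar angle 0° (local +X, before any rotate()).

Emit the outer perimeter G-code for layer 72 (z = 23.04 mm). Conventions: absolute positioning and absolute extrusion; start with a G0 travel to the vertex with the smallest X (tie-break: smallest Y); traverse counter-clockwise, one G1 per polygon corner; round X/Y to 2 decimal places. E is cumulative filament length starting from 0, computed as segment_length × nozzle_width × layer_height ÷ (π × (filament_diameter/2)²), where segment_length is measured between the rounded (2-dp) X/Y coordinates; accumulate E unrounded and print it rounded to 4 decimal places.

G0 X-4.00 Y0.00 Z23.04
G1 X-3.70 Y-1.53 E0.0830
G1 X-2.83 Y-2.83 E0.1662
G1 X-1.53 Y-3.70 E0.2495
G1 X0.00 Y-4.00 E0.3324
G1 X1.53 Y-3.70 E0.4154
G1 X2.83 Y-2.83 E0.4986
G1 X3.70 Y-1.53 E0.5819
G1 X4.00 Y0.00 E0.6649
G1 X3.70 Y1.53 E0.7478
G1 X2.83 Y2.83 E0.8311
G1 X1.53 Y3.70 E0.9143
G1 X0.00 Y4.00 E0.9973
G1 X-1.53 Y3.70 E1.0803
G1 X-2.83 Y2.83 E1.1635
G1 X-3.70 Y1.53 E1.2467
G1 X-4.00 Y0.00 E1.3297

At z = 23.04 mm: the cylinder: section is a regular 16-gon, circumradius r=4; the 24.5×18.5 cube at (-2.5, 15) contributes its full rectangle; After the difference (first − rest): starting from the r=4 cylinder, the 24.5×18.5 cube at (-2.5, 15) misses the remaining region (no effect) — 1 connected region. The outline is a single polygon with 16 vertices. Extrusion per mm of travel: 0.4 × 0.32 / (π × 0.875²) = 0.053216. Accumulating E over each segment gives final E = 1.3297.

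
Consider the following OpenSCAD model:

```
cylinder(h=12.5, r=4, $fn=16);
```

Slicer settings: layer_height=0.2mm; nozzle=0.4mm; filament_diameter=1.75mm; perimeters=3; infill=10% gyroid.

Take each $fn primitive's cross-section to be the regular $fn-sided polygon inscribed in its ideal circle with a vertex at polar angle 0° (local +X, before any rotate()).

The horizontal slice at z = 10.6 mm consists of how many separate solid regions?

At z = 10.6 mm: the r=4 cylinder gives a regular 16-gon of circumradius 4 (constant along its height). The result has 1 disconnected region.

1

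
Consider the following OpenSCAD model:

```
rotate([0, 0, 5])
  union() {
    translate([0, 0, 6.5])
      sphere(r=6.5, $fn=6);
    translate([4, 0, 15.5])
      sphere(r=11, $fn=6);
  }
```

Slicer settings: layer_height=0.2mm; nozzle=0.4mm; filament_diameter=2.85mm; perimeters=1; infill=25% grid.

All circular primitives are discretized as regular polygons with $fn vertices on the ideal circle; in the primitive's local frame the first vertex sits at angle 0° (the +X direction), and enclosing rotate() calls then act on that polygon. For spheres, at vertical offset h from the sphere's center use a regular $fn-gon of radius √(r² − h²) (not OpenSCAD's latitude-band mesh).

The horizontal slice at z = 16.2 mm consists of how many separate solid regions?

1

At z = 16.2 mm: the sphere is not intersected at this z (|z−center|=9.700 > r=6.5); the r=11 sphere at (4, 0) contributes a regular 6-gon of circumradius √(11²−0.7²) = 10.978; Combining (union): only the r=11 sphere at (4, 0) is present, so the union is just that shape — 1 connected region; (rotated 5° about Z; rotation is an isometry so areas/perimeters/island counts are preserved). The result has 1 disconnected region.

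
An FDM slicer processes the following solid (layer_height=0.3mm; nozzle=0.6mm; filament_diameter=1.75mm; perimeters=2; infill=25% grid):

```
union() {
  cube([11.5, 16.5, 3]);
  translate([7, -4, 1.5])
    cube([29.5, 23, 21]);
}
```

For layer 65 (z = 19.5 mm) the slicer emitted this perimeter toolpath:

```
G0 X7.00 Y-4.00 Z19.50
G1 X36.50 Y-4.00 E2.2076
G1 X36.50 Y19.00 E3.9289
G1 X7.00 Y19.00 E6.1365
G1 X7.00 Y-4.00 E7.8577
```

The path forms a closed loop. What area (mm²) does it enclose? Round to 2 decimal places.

Apply the shoelace formula to the sequence of (X, Y) vertices; enclosed area = 678.50 mm².

678.50 mm²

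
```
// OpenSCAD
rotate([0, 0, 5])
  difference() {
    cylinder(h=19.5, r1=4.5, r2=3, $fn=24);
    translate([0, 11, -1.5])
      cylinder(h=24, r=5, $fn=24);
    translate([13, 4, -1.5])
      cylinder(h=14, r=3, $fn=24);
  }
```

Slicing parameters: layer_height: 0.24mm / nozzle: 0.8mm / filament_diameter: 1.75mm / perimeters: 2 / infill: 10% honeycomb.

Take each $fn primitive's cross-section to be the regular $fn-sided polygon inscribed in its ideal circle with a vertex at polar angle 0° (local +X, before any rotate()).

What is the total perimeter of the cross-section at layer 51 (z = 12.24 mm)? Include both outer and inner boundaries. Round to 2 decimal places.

At z = 12.24 mm: the cone: at t=0.628 of its height the radius interpolates to r₁+(r₂−r₁)t = 3.558, giving a regular 24-gon of that circumradius (perimeter = 2·24·3.558·sin(180°/24) = 22.29 mm); the cylinder at (0, 11): section is a regular 24-gon, circumradius r=5 (perimeter = 2·24·5.000·sin(180°/24) = 31.33 mm); the r=3 cylinder at (13, 4) gives a regular 24-gon of circumradius 3 (constant along its height) (perimeter = 2·24·3.000·sin(180°/24) = 18.80 mm); Taking the first minus the rest: starting from the cone, the r=5 cylinder at (0, 11) misses the remaining region (no effect); the r=3 cylinder at (13, 4) misses the remaining region (no effect) — boundary = 22.29 mm; (rotated 5° about Z; rotation is an isometry so areas/perimeters/island counts are preserved). Overall, the cross-section is a single solid region. Total boundary length (outer) = 22.29 mm.

22.29 mm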